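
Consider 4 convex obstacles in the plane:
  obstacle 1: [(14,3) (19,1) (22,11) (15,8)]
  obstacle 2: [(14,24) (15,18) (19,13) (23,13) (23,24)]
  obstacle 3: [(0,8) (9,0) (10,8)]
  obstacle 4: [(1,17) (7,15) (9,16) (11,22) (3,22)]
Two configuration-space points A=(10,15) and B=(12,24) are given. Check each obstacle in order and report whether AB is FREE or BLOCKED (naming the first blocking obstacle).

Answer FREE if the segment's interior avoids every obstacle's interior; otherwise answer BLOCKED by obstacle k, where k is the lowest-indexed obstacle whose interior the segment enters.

Obstacle 1 [(14,3) (19,1) (22,11) (15,8)]:
  edge (14,3)–(19,1): clear
  edge (19,1)–(22,11): clear
  edge (22,11)–(15,8): clear
  edge (15,8)–(14,3): clear
  midpoint (11,39/2) outside
  → clear
Obstacle 2 [(14,24) (15,18) (19,13) (23,13) (23,24)]:
  edge (14,24)–(15,18): clear
  edge (15,18)–(19,13): clear
  edge (19,13)–(23,13): clear
  edge (23,13)–(23,24): clear
  edge (23,24)–(14,24): clear
  midpoint (11,39/2) outside
  → clear
Obstacle 3 [(0,8) (9,0) (10,8)]:
  edge (0,8)–(9,0): clear
  edge (9,0)–(10,8): clear
  edge (10,8)–(0,8): clear
  midpoint (11,39/2) outside
  → clear
Obstacle 4 [(1,17) (7,15) (9,16) (11,22) (3,22)]:
  edge (1,17)–(7,15): clear
  edge (7,15)–(9,16): clear
  edge (9,16)–(11,22): clear
  edge (11,22)–(3,22): clear
  edge (3,22)–(1,17): clear
  midpoint (11,39/2) outside
  → clear

FREE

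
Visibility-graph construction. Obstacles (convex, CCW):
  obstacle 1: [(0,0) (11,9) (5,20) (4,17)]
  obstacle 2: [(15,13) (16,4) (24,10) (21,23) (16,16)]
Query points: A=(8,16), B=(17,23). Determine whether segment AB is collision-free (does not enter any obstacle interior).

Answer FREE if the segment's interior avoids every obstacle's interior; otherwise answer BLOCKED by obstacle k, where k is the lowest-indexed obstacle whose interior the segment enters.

FREE

Obstacle 1 [(0,0) (11,9) (5,20) (4,17)]:
  edge (0,0)–(11,9): clear
  edge (11,9)–(5,20): clear
  edge (5,20)–(4,17): clear
  edge (4,17)–(0,0): clear
  midpoint (25/2,39/2) outside
  → clear
Obstacle 2 [(15,13) (16,4) (24,10) (21,23) (16,16)]:
  edge (15,13)–(16,4): clear
  edge (16,4)–(24,10): clear
  edge (24,10)–(21,23): clear
  edge (21,23)–(16,16): clear
  edge (16,16)–(15,13): clear
  midpoint (25/2,39/2) outside
  → clear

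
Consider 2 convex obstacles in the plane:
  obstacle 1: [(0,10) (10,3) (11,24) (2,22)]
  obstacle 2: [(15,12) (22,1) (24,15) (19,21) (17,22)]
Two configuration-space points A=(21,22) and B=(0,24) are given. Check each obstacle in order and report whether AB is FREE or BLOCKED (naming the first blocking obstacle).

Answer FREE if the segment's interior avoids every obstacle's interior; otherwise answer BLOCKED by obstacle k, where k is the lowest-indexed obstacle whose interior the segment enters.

BLOCKED by obstacle 1

Obstacle 1 [(0,10) (10,3) (11,24) (2,22)]:
  edge (0,10)–(10,3): clear
  edge (10,3)–(11,24): crosses AB
  edge (11,24)–(2,22): crosses AB
  edge (2,22)–(0,10): clear
  → BLOCKED
Obstacle 2 [(15,12) (22,1) (24,15) (19,21) (17,22)]:
  edge (15,12)–(22,1): clear
  edge (22,1)–(24,15): clear
  edge (24,15)–(19,21): clear
  edge (19,21)–(17,22): clear
  edge (17,22)–(15,12): clear
  midpoint (21/2,23) outside
  → clear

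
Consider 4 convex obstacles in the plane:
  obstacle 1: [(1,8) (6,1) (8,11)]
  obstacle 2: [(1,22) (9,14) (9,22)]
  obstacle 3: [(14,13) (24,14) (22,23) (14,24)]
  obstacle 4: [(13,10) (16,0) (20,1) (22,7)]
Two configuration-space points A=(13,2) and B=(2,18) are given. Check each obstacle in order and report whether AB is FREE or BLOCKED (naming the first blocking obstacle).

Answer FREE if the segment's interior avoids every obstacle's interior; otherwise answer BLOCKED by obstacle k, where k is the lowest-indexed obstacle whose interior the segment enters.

Obstacle 1 [(1,8) (6,1) (8,11)]:
  edge (1,8)–(6,1): clear
  edge (6,1)–(8,11): crosses AB
  edge (8,11)–(1,8): crosses AB
  → BLOCKED
Obstacle 2 [(1,22) (9,14) (9,22)]:
  edge (1,22)–(9,14): clear
  edge (9,14)–(9,22): clear
  edge (9,22)–(1,22): clear
  midpoint (15/2,10) outside
  → clear
Obstacle 3 [(14,13) (24,14) (22,23) (14,24)]:
  edge (14,13)–(24,14): clear
  edge (24,14)–(22,23): clear
  edge (22,23)–(14,24): clear
  edge (14,24)–(14,13): clear
  midpoint (15/2,10) outside
  → clear
Obstacle 4 [(13,10) (16,0) (20,1) (22,7)]:
  edge (13,10)–(16,0): clear
  edge (16,0)–(20,1): clear
  edge (20,1)–(22,7): clear
  edge (22,7)–(13,10): clear
  midpoint (15/2,10) outside
  → clear

BLOCKED by obstacle 1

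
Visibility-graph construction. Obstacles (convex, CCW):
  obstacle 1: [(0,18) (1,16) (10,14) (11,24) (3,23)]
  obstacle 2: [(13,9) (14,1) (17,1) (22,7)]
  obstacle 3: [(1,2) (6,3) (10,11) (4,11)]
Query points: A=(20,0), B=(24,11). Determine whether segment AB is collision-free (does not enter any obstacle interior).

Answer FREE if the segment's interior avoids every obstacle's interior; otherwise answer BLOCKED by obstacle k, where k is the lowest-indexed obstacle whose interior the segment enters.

FREE

Obstacle 1 [(0,18) (1,16) (10,14) (11,24) (3,23)]:
  edge (0,18)–(1,16): clear
  edge (1,16)–(10,14): clear
  edge (10,14)–(11,24): clear
  edge (11,24)–(3,23): clear
  edge (3,23)–(0,18): clear
  midpoint (22,11/2) outside
  → clear
Obstacle 2 [(13,9) (14,1) (17,1) (22,7)]:
  edge (13,9)–(14,1): clear
  edge (14,1)–(17,1): clear
  edge (17,1)–(22,7): clear
  edge (22,7)–(13,9): clear
  midpoint (22,11/2) outside
  → clear
Obstacle 3 [(1,2) (6,3) (10,11) (4,11)]:
  edge (1,2)–(6,3): clear
  edge (6,3)–(10,11): clear
  edge (10,11)–(4,11): clear
  edge (4,11)–(1,2): clear
  midpoint (22,11/2) outside
  → clear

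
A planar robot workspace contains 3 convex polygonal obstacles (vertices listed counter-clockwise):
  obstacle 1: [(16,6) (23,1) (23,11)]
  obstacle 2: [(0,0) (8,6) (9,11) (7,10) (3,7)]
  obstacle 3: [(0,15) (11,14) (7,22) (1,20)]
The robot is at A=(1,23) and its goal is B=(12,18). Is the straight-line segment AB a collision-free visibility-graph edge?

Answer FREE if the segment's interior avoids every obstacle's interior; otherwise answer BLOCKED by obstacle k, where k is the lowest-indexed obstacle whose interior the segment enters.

Obstacle 1 [(16,6) (23,1) (23,11)]:
  edge (16,6)–(23,1): clear
  edge (23,1)–(23,11): clear
  edge (23,11)–(16,6): clear
  midpoint (13/2,41/2) outside
  → clear
Obstacle 2 [(0,0) (8,6) (9,11) (7,10) (3,7)]:
  edge (0,0)–(8,6): clear
  edge (8,6)–(9,11): clear
  edge (9,11)–(7,10): clear
  edge (7,10)–(3,7): clear
  edge (3,7)–(0,0): clear
  midpoint (13/2,41/2) outside
  → clear
Obstacle 3 [(0,15) (11,14) (7,22) (1,20)]:
  edge (0,15)–(11,14): clear
  edge (11,14)–(7,22): crosses AB
  edge (7,22)–(1,20): crosses AB
  edge (1,20)–(0,15): clear
  → BLOCKED

BLOCKED by obstacle 3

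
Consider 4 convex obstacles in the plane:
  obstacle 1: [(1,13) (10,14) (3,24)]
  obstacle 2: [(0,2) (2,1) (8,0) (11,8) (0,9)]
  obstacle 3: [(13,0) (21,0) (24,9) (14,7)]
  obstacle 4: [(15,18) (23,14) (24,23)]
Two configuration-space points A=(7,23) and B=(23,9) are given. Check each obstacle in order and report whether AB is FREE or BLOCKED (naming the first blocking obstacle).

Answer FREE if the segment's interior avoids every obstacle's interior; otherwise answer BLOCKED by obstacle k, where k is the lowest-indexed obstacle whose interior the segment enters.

FREE

Obstacle 1 [(1,13) (10,14) (3,24)]:
  edge (1,13)–(10,14): clear
  edge (10,14)–(3,24): clear
  edge (3,24)–(1,13): clear
  midpoint (15,16) outside
  → clear
Obstacle 2 [(0,2) (2,1) (8,0) (11,8) (0,9)]:
  edge (0,2)–(2,1): clear
  edge (2,1)–(8,0): clear
  edge (8,0)–(11,8): clear
  edge (11,8)–(0,9): clear
  edge (0,9)–(0,2): clear
  midpoint (15,16) outside
  → clear
Obstacle 3 [(13,0) (21,0) (24,9) (14,7)]:
  edge (13,0)–(21,0): clear
  edge (21,0)–(24,9): clear
  edge (24,9)–(14,7): clear
  edge (14,7)–(13,0): clear
  midpoint (15,16) outside
  → clear
Obstacle 4 [(15,18) (23,14) (24,23)]:
  edge (15,18)–(23,14): clear
  edge (23,14)–(24,23): clear
  edge (24,23)–(15,18): clear
  midpoint (15,16) outside
  → clear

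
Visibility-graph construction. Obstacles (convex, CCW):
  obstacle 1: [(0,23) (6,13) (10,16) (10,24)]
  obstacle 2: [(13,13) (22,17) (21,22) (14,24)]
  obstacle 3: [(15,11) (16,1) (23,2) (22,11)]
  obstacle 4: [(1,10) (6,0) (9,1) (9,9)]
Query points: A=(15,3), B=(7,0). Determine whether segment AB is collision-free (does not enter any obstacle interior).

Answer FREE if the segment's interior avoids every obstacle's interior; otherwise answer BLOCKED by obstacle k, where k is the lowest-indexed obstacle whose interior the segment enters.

FREE

Obstacle 1 [(0,23) (6,13) (10,16) (10,24)]:
  edge (0,23)–(6,13): clear
  edge (6,13)–(10,16): clear
  edge (10,16)–(10,24): clear
  edge (10,24)–(0,23): clear
  midpoint (11,3/2) outside
  → clear
Obstacle 2 [(13,13) (22,17) (21,22) (14,24)]:
  edge (13,13)–(22,17): clear
  edge (22,17)–(21,22): clear
  edge (21,22)–(14,24): clear
  edge (14,24)–(13,13): clear
  midpoint (11,3/2) outside
  → clear
Obstacle 3 [(15,11) (16,1) (23,2) (22,11)]:
  edge (15,11)–(16,1): clear
  edge (16,1)–(23,2): clear
  edge (23,2)–(22,11): clear
  edge (22,11)–(15,11): clear
  midpoint (11,3/2) outside
  → clear
Obstacle 4 [(1,10) (6,0) (9,1) (9,9)]:
  edge (1,10)–(6,0): clear
  edge (6,0)–(9,1): clear
  edge (9,1)–(9,9): clear
  edge (9,9)–(1,10): clear
  midpoint (11,3/2) outside
  → clear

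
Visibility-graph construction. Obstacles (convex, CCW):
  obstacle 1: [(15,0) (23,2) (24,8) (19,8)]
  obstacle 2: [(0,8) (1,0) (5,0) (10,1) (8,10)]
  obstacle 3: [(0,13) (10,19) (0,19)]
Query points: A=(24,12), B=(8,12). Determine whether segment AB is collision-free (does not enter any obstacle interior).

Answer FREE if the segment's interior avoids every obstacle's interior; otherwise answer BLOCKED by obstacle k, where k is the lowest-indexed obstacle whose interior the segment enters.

Obstacle 1 [(15,0) (23,2) (24,8) (19,8)]:
  edge (15,0)–(23,2): clear
  edge (23,2)–(24,8): clear
  edge (24,8)–(19,8): clear
  edge (19,8)–(15,0): clear
  midpoint (16,12) outside
  → clear
Obstacle 2 [(0,8) (1,0) (5,0) (10,1) (8,10)]:
  edge (0,8)–(1,0): clear
  edge (1,0)–(5,0): clear
  edge (5,0)–(10,1): clear
  edge (10,1)–(8,10): clear
  edge (8,10)–(0,8): clear
  midpoint (16,12) outside
  → clear
Obstacle 3 [(0,13) (10,19) (0,19)]:
  edge (0,13)–(10,19): clear
  edge (10,19)–(0,19): clear
  edge (0,19)–(0,13): clear
  midpoint (16,12) outside
  → clear

FREE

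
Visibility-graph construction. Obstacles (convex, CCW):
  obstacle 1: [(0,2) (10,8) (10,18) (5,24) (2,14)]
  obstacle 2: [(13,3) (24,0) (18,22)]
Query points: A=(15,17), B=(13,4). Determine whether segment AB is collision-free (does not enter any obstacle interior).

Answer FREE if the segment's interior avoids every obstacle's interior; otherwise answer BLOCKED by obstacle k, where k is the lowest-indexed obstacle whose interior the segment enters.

Obstacle 1 [(0,2) (10,8) (10,18) (5,24) (2,14)]:
  edge (0,2)–(10,8): clear
  edge (10,8)–(10,18): clear
  edge (10,18)–(5,24): clear
  edge (5,24)–(2,14): clear
  edge (2,14)–(0,2): clear
  midpoint (14,21/2) outside
  → clear
Obstacle 2 [(13,3) (24,0) (18,22)]:
  edge (13,3)–(24,0): clear
  edge (24,0)–(18,22): clear
  edge (18,22)–(13,3): clear
  midpoint (14,21/2) outside
  → clear

FREE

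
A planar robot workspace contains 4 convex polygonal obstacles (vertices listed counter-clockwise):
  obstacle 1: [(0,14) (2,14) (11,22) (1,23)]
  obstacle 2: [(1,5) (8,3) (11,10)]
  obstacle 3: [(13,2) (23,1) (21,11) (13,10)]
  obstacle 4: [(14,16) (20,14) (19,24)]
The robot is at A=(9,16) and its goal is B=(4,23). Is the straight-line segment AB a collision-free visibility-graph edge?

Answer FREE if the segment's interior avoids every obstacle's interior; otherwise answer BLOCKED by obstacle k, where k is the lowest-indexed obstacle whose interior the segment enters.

Obstacle 1 [(0,14) (2,14) (11,22) (1,23)]:
  edge (0,14)–(2,14): clear
  edge (2,14)–(11,22): crosses AB
  edge (11,22)–(1,23): crosses AB
  edge (1,23)–(0,14): clear
  → BLOCKED
Obstacle 2 [(1,5) (8,3) (11,10)]:
  edge (1,5)–(8,3): clear
  edge (8,3)–(11,10): clear
  edge (11,10)–(1,5): clear
  midpoint (13/2,39/2) outside
  → clear
Obstacle 3 [(13,2) (23,1) (21,11) (13,10)]:
  edge (13,2)–(23,1): clear
  edge (23,1)–(21,11): clear
  edge (21,11)–(13,10): clear
  edge (13,10)–(13,2): clear
  midpoint (13/2,39/2) outside
  → clear
Obstacle 4 [(14,16) (20,14) (19,24)]:
  edge (14,16)–(20,14): clear
  edge (20,14)–(19,24): clear
  edge (19,24)–(14,16): clear
  midpoint (13/2,39/2) outside
  → clear

BLOCKED by obstacle 1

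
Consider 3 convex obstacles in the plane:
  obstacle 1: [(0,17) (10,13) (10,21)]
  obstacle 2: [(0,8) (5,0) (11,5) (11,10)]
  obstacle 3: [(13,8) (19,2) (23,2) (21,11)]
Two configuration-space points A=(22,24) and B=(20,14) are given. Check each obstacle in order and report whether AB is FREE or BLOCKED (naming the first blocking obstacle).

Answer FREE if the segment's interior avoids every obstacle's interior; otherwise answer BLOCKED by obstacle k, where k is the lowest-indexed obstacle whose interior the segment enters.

Obstacle 1 [(0,17) (10,13) (10,21)]:
  edge (0,17)–(10,13): clear
  edge (10,13)–(10,21): clear
  edge (10,21)–(0,17): clear
  midpoint (21,19) outside
  → clear
Obstacle 2 [(0,8) (5,0) (11,5) (11,10)]:
  edge (0,8)–(5,0): clear
  edge (5,0)–(11,5): clear
  edge (11,5)–(11,10): clear
  edge (11,10)–(0,8): clear
  midpoint (21,19) outside
  → clear
Obstacle 3 [(13,8) (19,2) (23,2) (21,11)]:
  edge (13,8)–(19,2): clear
  edge (19,2)–(23,2): clear
  edge (23,2)–(21,11): clear
  edge (21,11)–(13,8): clear
  midpoint (21,19) outside
  → clear

FREE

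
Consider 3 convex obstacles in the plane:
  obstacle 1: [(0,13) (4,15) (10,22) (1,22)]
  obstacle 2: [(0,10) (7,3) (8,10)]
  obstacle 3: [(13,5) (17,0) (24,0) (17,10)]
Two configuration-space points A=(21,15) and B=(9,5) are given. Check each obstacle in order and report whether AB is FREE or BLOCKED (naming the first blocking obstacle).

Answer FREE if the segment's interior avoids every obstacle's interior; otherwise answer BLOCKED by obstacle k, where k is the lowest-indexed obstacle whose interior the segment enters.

FREE

Obstacle 1 [(0,13) (4,15) (10,22) (1,22)]:
  edge (0,13)–(4,15): clear
  edge (4,15)–(10,22): clear
  edge (10,22)–(1,22): clear
  edge (1,22)–(0,13): clear
  midpoint (15,10) outside
  → clear
Obstacle 2 [(0,10) (7,3) (8,10)]:
  edge (0,10)–(7,3): clear
  edge (7,3)–(8,10): clear
  edge (8,10)–(0,10): clear
  midpoint (15,10) outside
  → clear
Obstacle 3 [(13,5) (17,0) (24,0) (17,10)]:
  edge (13,5)–(17,0): clear
  edge (17,0)–(24,0): clear
  edge (24,0)–(17,10): clear
  edge (17,10)–(13,5): clear
  midpoint (15,10) outside
  → clear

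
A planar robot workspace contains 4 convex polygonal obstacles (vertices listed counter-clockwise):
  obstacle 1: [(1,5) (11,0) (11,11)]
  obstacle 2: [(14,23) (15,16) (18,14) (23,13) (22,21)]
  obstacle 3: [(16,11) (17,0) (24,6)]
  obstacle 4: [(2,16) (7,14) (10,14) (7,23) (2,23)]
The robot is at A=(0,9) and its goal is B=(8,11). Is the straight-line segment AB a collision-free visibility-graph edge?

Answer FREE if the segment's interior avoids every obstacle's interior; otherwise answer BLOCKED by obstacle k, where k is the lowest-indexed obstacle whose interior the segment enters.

FREE

Obstacle 1 [(1,5) (11,0) (11,11)]:
  edge (1,5)–(11,0): clear
  edge (11,0)–(11,11): clear
  edge (11,11)–(1,5): clear
  midpoint (4,10) outside
  → clear
Obstacle 2 [(14,23) (15,16) (18,14) (23,13) (22,21)]:
  edge (14,23)–(15,16): clear
  edge (15,16)–(18,14): clear
  edge (18,14)–(23,13): clear
  edge (23,13)–(22,21): clear
  edge (22,21)–(14,23): clear
  midpoint (4,10) outside
  → clear
Obstacle 3 [(16,11) (17,0) (24,6)]:
  edge (16,11)–(17,0): clear
  edge (17,0)–(24,6): clear
  edge (24,6)–(16,11): clear
  midpoint (4,10) outside
  → clear
Obstacle 4 [(2,16) (7,14) (10,14) (7,23) (2,23)]:
  edge (2,16)–(7,14): clear
  edge (7,14)–(10,14): clear
  edge (10,14)–(7,23): clear
  edge (7,23)–(2,23): clear
  edge (2,23)–(2,16): clear
  midpoint (4,10) outside
  → clear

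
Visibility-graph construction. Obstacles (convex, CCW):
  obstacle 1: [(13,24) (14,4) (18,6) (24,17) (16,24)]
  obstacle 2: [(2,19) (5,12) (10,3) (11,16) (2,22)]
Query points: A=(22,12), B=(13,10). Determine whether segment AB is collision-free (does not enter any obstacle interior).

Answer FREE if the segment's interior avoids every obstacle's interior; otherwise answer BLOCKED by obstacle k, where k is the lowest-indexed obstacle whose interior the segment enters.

BLOCKED by obstacle 1

Obstacle 1 [(13,24) (14,4) (18,6) (24,17) (16,24)]:
  edge (13,24)–(14,4): crosses AB
  edge (14,4)–(18,6): clear
  edge (18,6)–(24,17): crosses AB
  edge (24,17)–(16,24): clear
  edge (16,24)–(13,24): clear
  → BLOCKED
Obstacle 2 [(2,19) (5,12) (10,3) (11,16) (2,22)]:
  edge (2,19)–(5,12): clear
  edge (5,12)–(10,3): clear
  edge (10,3)–(11,16): clear
  edge (11,16)–(2,22): clear
  edge (2,22)–(2,19): clear
  midpoint (35/2,11) outside
  → clear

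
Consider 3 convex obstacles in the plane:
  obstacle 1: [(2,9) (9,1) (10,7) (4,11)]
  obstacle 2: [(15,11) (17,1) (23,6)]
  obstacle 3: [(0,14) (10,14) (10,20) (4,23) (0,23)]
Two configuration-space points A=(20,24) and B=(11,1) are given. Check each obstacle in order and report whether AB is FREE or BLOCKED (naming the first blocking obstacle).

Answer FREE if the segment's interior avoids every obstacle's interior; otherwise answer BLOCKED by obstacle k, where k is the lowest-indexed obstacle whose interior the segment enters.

Obstacle 1 [(2,9) (9,1) (10,7) (4,11)]:
  edge (2,9)–(9,1): clear
  edge (9,1)–(10,7): clear
  edge (10,7)–(4,11): clear
  edge (4,11)–(2,9): clear
  midpoint (31/2,25/2) outside
  → clear
Obstacle 2 [(15,11) (17,1) (23,6)]:
  edge (15,11)–(17,1): clear
  edge (17,1)–(23,6): clear
  edge (23,6)–(15,11): clear
  midpoint (31/2,25/2) outside
  → clear
Obstacle 3 [(0,14) (10,14) (10,20) (4,23) (0,23)]:
  edge (0,14)–(10,14): clear
  edge (10,14)–(10,20): clear
  edge (10,20)–(4,23): clear
  edge (4,23)–(0,23): clear
  edge (0,23)–(0,14): clear
  midpoint (31/2,25/2) outside
  → clear

FREE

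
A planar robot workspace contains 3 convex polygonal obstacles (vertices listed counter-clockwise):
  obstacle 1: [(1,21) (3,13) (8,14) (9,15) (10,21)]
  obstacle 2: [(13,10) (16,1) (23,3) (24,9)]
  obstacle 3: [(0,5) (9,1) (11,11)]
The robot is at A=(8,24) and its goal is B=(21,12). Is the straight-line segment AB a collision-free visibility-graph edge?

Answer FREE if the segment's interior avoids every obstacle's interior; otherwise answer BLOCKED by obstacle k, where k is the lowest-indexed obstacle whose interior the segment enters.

FREE

Obstacle 1 [(1,21) (3,13) (8,14) (9,15) (10,21)]:
  edge (1,21)–(3,13): clear
  edge (3,13)–(8,14): clear
  edge (8,14)–(9,15): clear
  edge (9,15)–(10,21): clear
  edge (10,21)–(1,21): clear
  midpoint (29/2,18) outside
  → clear
Obstacle 2 [(13,10) (16,1) (23,3) (24,9)]:
  edge (13,10)–(16,1): clear
  edge (16,1)–(23,3): clear
  edge (23,3)–(24,9): clear
  edge (24,9)–(13,10): clear
  midpoint (29/2,18) outside
  → clear
Obstacle 3 [(0,5) (9,1) (11,11)]:
  edge (0,5)–(9,1): clear
  edge (9,1)–(11,11): clear
  edge (11,11)–(0,5): clear
  midpoint (29/2,18) outside
  → clear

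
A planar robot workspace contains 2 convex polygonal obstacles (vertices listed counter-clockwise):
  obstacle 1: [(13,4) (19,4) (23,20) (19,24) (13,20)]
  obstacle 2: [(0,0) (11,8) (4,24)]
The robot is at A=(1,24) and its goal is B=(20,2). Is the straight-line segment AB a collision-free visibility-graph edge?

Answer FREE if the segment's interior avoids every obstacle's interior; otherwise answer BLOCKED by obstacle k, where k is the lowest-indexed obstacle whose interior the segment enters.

Obstacle 1 [(13,4) (19,4) (23,20) (19,24) (13,20)]:
  edge (13,4)–(19,4): crosses AB
  edge (19,4)–(23,20): clear
  edge (23,20)–(19,24): clear
  edge (19,24)–(13,20): clear
  edge (13,20)–(13,4): crosses AB
  → BLOCKED
Obstacle 2 [(0,0) (11,8) (4,24)]:
  edge (0,0)–(11,8): clear
  edge (11,8)–(4,24): crosses AB
  edge (4,24)–(0,0): crosses AB
  → BLOCKED

BLOCKED by obstacle 1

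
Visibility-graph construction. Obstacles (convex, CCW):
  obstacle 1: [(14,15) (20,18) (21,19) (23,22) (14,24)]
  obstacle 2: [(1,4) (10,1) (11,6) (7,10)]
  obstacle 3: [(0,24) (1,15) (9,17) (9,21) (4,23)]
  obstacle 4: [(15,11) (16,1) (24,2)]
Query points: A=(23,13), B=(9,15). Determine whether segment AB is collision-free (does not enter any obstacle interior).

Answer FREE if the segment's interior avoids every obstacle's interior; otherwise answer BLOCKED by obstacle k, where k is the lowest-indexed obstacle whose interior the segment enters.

FREE

Obstacle 1 [(14,15) (20,18) (21,19) (23,22) (14,24)]:
  edge (14,15)–(20,18): clear
  edge (20,18)–(21,19): clear
  edge (21,19)–(23,22): clear
  edge (23,22)–(14,24): clear
  edge (14,24)–(14,15): clear
  midpoint (16,14) outside
  → clear
Obstacle 2 [(1,4) (10,1) (11,6) (7,10)]:
  edge (1,4)–(10,1): clear
  edge (10,1)–(11,6): clear
  edge (11,6)–(7,10): clear
  edge (7,10)–(1,4): clear
  midpoint (16,14) outside
  → clear
Obstacle 3 [(0,24) (1,15) (9,17) (9,21) (4,23)]:
  edge (0,24)–(1,15): clear
  edge (1,15)–(9,17): clear
  edge (9,17)–(9,21): clear
  edge (9,21)–(4,23): clear
  edge (4,23)–(0,24): clear
  midpoint (16,14) outside
  → clear
Obstacle 4 [(15,11) (16,1) (24,2)]:
  edge (15,11)–(16,1): clear
  edge (16,1)–(24,2): clear
  edge (24,2)–(15,11): clear
  midpoint (16,14) outside
  → clear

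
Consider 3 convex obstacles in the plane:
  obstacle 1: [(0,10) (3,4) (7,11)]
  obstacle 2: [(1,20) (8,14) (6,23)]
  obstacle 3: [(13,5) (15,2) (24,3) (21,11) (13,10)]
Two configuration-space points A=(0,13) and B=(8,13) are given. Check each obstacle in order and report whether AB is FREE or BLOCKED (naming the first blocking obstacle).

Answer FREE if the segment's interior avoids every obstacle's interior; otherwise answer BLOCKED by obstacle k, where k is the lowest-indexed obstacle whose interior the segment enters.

FREE

Obstacle 1 [(0,10) (3,4) (7,11)]:
  edge (0,10)–(3,4): clear
  edge (3,4)–(7,11): clear
  edge (7,11)–(0,10): clear
  midpoint (4,13) outside
  → clear
Obstacle 2 [(1,20) (8,14) (6,23)]:
  edge (1,20)–(8,14): clear
  edge (8,14)–(6,23): clear
  edge (6,23)–(1,20): clear
  midpoint (4,13) outside
  → clear
Obstacle 3 [(13,5) (15,2) (24,3) (21,11) (13,10)]:
  edge (13,5)–(15,2): clear
  edge (15,2)–(24,3): clear
  edge (24,3)–(21,11): clear
  edge (21,11)–(13,10): clear
  edge (13,10)–(13,5): clear
  midpoint (4,13) outside
  → clear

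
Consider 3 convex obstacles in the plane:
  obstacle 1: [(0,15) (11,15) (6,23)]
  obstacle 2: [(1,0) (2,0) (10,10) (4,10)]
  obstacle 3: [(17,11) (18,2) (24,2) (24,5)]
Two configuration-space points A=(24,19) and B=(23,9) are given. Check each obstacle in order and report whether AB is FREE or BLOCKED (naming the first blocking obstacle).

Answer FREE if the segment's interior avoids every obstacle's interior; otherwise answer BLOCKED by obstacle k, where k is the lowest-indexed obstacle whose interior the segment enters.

Obstacle 1 [(0,15) (11,15) (6,23)]:
  edge (0,15)–(11,15): clear
  edge (11,15)–(6,23): clear
  edge (6,23)–(0,15): clear
  midpoint (47/2,14) outside
  → clear
Obstacle 2 [(1,0) (2,0) (10,10) (4,10)]:
  edge (1,0)–(2,0): clear
  edge (2,0)–(10,10): clear
  edge (10,10)–(4,10): clear
  edge (4,10)–(1,0): clear
  midpoint (47/2,14) outside
  → clear
Obstacle 3 [(17,11) (18,2) (24,2) (24,5)]:
  edge (17,11)–(18,2): clear
  edge (18,2)–(24,2): clear
  edge (24,2)–(24,5): clear
  edge (24,5)–(17,11): clear
  midpoint (47/2,14) outside
  → clear

FREE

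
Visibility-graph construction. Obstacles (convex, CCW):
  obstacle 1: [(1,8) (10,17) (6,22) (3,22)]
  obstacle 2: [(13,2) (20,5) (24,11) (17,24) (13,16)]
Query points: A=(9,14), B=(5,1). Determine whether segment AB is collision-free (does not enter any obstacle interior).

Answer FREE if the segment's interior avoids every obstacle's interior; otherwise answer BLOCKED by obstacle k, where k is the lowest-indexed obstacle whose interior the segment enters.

Obstacle 1 [(1,8) (10,17) (6,22) (3,22)]:
  edge (1,8)–(10,17): clear
  edge (10,17)–(6,22): clear
  edge (6,22)–(3,22): clear
  edge (3,22)–(1,8): clear
  midpoint (7,15/2) outside
  → clear
Obstacle 2 [(13,2) (20,5) (24,11) (17,24) (13,16)]:
  edge (13,2)–(20,5): clear
  edge (20,5)–(24,11): clear
  edge (24,11)–(17,24): clear
  edge (17,24)–(13,16): clear
  edge (13,16)–(13,2): clear
  midpoint (7,15/2) outside
  → clear

FREE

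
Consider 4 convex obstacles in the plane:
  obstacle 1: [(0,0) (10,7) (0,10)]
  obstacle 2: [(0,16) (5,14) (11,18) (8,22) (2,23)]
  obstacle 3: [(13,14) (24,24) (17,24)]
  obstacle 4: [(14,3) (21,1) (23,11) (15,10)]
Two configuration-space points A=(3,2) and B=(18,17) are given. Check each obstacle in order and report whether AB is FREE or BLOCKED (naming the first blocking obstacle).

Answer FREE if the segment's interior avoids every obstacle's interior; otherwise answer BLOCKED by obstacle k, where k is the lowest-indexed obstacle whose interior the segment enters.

Obstacle 1 [(0,0) (10,7) (0,10)]:
  edge (0,0)–(10,7): crosses AB
  edge (10,7)–(0,10): crosses AB
  edge (0,10)–(0,0): clear
  → BLOCKED
Obstacle 2 [(0,16) (5,14) (11,18) (8,22) (2,23)]:
  edge (0,16)–(5,14): clear
  edge (5,14)–(11,18): clear
  edge (11,18)–(8,22): clear
  edge (8,22)–(2,23): clear
  edge (2,23)–(0,16): clear
  midpoint (21/2,19/2) outside
  → clear
Obstacle 3 [(13,14) (24,24) (17,24)]:
  edge (13,14)–(24,24): clear
  edge (24,24)–(17,24): clear
  edge (17,24)–(13,14): clear
  midpoint (21/2,19/2) outside
  → clear
Obstacle 4 [(14,3) (21,1) (23,11) (15,10)]:
  edge (14,3)–(21,1): clear
  edge (21,1)–(23,11): clear
  edge (23,11)–(15,10): clear
  edge (15,10)–(14,3): clear
  midpoint (21/2,19/2) outside
  → clear

BLOCKED by obstacle 1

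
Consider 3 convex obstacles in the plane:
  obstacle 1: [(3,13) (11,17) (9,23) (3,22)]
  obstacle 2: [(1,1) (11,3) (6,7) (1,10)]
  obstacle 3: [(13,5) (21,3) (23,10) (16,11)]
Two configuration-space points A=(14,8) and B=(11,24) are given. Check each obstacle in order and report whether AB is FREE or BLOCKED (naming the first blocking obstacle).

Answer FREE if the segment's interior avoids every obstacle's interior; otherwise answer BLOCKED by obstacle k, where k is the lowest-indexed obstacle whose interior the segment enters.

Obstacle 1 [(3,13) (11,17) (9,23) (3,22)]:
  edge (3,13)–(11,17): clear
  edge (11,17)–(9,23): clear
  edge (9,23)–(3,22): clear
  edge (3,22)–(3,13): clear
  midpoint (25/2,16) outside
  → clear
Obstacle 2 [(1,1) (11,3) (6,7) (1,10)]:
  edge (1,1)–(11,3): clear
  edge (11,3)–(6,7): clear
  edge (6,7)–(1,10): clear
  edge (1,10)–(1,1): clear
  midpoint (25/2,16) outside
  → clear
Obstacle 3 [(13,5) (21,3) (23,10) (16,11)]:
  edge (13,5)–(21,3): clear
  edge (21,3)–(23,10): clear
  edge (23,10)–(16,11): clear
  edge (16,11)–(13,5): clear
  midpoint (25/2,16) outside
  → clear

FREE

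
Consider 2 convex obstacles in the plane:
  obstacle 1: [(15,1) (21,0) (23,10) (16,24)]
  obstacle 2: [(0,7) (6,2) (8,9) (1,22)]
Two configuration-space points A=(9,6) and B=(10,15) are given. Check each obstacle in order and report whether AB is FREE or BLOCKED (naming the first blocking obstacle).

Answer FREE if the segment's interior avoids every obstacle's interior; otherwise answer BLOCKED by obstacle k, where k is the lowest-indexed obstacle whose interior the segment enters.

Obstacle 1 [(15,1) (21,0) (23,10) (16,24)]:
  edge (15,1)–(21,0): clear
  edge (21,0)–(23,10): clear
  edge (23,10)–(16,24): clear
  edge (16,24)–(15,1): clear
  midpoint (19/2,21/2) outside
  → clear
Obstacle 2 [(0,7) (6,2) (8,9) (1,22)]:
  edge (0,7)–(6,2): clear
  edge (6,2)–(8,9): clear
  edge (8,9)–(1,22): clear
  edge (1,22)–(0,7): clear
  midpoint (19/2,21/2) outside
  → clear

FREE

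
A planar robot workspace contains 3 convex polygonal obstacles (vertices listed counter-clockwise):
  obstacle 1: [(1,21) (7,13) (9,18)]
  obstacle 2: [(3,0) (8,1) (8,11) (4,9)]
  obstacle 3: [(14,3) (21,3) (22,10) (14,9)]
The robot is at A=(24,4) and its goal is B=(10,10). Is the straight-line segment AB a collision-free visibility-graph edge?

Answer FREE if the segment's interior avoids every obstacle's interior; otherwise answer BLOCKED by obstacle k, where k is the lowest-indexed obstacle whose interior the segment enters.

BLOCKED by obstacle 3

Obstacle 1 [(1,21) (7,13) (9,18)]:
  edge (1,21)–(7,13): clear
  edge (7,13)–(9,18): clear
  edge (9,18)–(1,21): clear
  midpoint (17,7) outside
  → clear
Obstacle 2 [(3,0) (8,1) (8,11) (4,9)]:
  edge (3,0)–(8,1): clear
  edge (8,1)–(8,11): clear
  edge (8,11)–(4,9): clear
  edge (4,9)–(3,0): clear
  midpoint (17,7) outside
  → clear
Obstacle 3 [(14,3) (21,3) (22,10) (14,9)]:
  edge (14,3)–(21,3): clear
  edge (21,3)–(22,10): crosses AB
  edge (22,10)–(14,9): clear
  edge (14,9)–(14,3): crosses AB
  → BLOCKED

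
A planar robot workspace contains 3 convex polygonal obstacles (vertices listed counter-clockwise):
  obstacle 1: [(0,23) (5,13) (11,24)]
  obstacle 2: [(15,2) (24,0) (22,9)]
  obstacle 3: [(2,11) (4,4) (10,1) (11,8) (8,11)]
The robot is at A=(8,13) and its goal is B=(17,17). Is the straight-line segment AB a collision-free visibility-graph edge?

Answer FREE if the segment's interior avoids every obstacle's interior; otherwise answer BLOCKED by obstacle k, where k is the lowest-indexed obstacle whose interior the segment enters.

FREE

Obstacle 1 [(0,23) (5,13) (11,24)]:
  edge (0,23)–(5,13): clear
  edge (5,13)–(11,24): clear
  edge (11,24)–(0,23): clear
  midpoint (25/2,15) outside
  → clear
Obstacle 2 [(15,2) (24,0) (22,9)]:
  edge (15,2)–(24,0): clear
  edge (24,0)–(22,9): clear
  edge (22,9)–(15,2): clear
  midpoint (25/2,15) outside
  → clear
Obstacle 3 [(2,11) (4,4) (10,1) (11,8) (8,11)]:
  edge (2,11)–(4,4): clear
  edge (4,4)–(10,1): clear
  edge (10,1)–(11,8): clear
  edge (11,8)–(8,11): clear
  edge (8,11)–(2,11): clear
  midpoint (25/2,15) outside
  → clear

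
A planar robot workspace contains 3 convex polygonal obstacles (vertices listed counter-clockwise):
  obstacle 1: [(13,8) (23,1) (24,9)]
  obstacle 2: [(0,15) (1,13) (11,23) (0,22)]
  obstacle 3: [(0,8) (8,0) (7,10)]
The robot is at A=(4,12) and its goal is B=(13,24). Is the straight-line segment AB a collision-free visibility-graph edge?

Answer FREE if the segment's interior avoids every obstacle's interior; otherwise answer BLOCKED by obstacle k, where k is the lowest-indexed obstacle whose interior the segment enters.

Obstacle 1 [(13,8) (23,1) (24,9)]:
  edge (13,8)–(23,1): clear
  edge (23,1)–(24,9): clear
  edge (24,9)–(13,8): clear
  midpoint (17/2,18) outside
  → clear
Obstacle 2 [(0,15) (1,13) (11,23) (0,22)]:
  edge (0,15)–(1,13): clear
  edge (1,13)–(11,23): clear
  edge (11,23)–(0,22): clear
  edge (0,22)–(0,15): clear
  midpoint (17/2,18) outside
  → clear
Obstacle 3 [(0,8) (8,0) (7,10)]:
  edge (0,8)–(8,0): clear
  edge (8,0)–(7,10): clear
  edge (7,10)–(0,8): clear
  midpoint (17/2,18) outside
  → clear

FREE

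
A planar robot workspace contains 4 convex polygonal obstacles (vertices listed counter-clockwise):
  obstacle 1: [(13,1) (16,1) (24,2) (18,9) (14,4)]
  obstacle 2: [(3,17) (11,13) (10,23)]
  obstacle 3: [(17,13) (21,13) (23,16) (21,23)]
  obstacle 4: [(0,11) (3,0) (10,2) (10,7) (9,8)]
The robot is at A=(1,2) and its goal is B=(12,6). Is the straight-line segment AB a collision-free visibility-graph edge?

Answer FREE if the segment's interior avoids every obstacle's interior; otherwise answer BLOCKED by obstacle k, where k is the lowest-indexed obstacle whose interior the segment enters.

Obstacle 1 [(13,1) (16,1) (24,2) (18,9) (14,4)]:
  edge (13,1)–(16,1): clear
  edge (16,1)–(24,2): clear
  edge (24,2)–(18,9): clear
  edge (18,9)–(14,4): clear
  edge (14,4)–(13,1): clear
  midpoint (13/2,4) outside
  → clear
Obstacle 2 [(3,17) (11,13) (10,23)]:
  edge (3,17)–(11,13): clear
  edge (11,13)–(10,23): clear
  edge (10,23)–(3,17): clear
  midpoint (13/2,4) outside
  → clear
Obstacle 3 [(17,13) (21,13) (23,16) (21,23)]:
  edge (17,13)–(21,13): clear
  edge (21,13)–(23,16): clear
  edge (23,16)–(21,23): clear
  edge (21,23)–(17,13): clear
  midpoint (13/2,4) outside
  → clear
Obstacle 4 [(0,11) (3,0) (10,2) (10,7) (9,8)]:
  edge (0,11)–(3,0): crosses AB
  edge (3,0)–(10,2): clear
  edge (10,2)–(10,7): crosses AB
  edge (10,7)–(9,8): clear
  edge (9,8)–(0,11): clear
  → BLOCKED

BLOCKED by obstacle 4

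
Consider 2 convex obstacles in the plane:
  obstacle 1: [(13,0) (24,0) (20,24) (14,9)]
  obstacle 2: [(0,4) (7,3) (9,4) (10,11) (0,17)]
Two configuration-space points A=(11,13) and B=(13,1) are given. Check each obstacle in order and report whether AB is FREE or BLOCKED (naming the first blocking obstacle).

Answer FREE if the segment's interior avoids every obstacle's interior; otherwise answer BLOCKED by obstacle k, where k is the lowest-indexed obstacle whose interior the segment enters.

Obstacle 1 [(13,0) (24,0) (20,24) (14,9)]:
  edge (13,0)–(24,0): clear
  edge (24,0)–(20,24): clear
  edge (20,24)–(14,9): clear
  edge (14,9)–(13,0): clear
  midpoint (12,7) outside
  → clear
Obstacle 2 [(0,4) (7,3) (9,4) (10,11) (0,17)]:
  edge (0,4)–(7,3): clear
  edge (7,3)–(9,4): clear
  edge (9,4)–(10,11): clear
  edge (10,11)–(0,17): clear
  edge (0,17)–(0,4): clear
  midpoint (12,7) outside
  → clear

FREE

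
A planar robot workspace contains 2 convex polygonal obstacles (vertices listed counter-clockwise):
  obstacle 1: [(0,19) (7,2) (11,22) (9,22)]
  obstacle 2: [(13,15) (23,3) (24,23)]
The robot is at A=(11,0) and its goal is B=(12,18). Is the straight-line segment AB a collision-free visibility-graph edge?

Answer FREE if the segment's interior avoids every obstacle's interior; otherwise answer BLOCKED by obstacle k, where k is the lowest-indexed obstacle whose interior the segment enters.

FREE

Obstacle 1 [(0,19) (7,2) (11,22) (9,22)]:
  edge (0,19)–(7,2): clear
  edge (7,2)–(11,22): clear
  edge (11,22)–(9,22): clear
  edge (9,22)–(0,19): clear
  midpoint (23/2,9) outside
  → clear
Obstacle 2 [(13,15) (23,3) (24,23)]:
  edge (13,15)–(23,3): clear
  edge (23,3)–(24,23): clear
  edge (24,23)–(13,15): clear
  midpoint (23/2,9) outside
  → clear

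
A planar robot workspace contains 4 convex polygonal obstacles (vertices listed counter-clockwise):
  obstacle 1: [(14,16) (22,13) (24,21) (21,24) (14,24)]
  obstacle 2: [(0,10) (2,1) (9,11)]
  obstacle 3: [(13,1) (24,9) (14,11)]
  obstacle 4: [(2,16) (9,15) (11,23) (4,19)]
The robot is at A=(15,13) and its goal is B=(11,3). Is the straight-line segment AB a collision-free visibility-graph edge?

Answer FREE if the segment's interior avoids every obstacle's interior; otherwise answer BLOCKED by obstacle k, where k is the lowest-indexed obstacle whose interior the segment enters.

Obstacle 1 [(14,16) (22,13) (24,21) (21,24) (14,24)]:
  edge (14,16)–(22,13): clear
  edge (22,13)–(24,21): clear
  edge (24,21)–(21,24): clear
  edge (21,24)–(14,24): clear
  edge (14,24)–(14,16): clear
  midpoint (13,8) outside
  → clear
Obstacle 2 [(0,10) (2,1) (9,11)]:
  edge (0,10)–(2,1): clear
  edge (2,1)–(9,11): clear
  edge (9,11)–(0,10): clear
  midpoint (13,8) outside
  → clear
Obstacle 3 [(13,1) (24,9) (14,11)]:
  edge (13,1)–(24,9): clear
  edge (24,9)–(14,11): crosses AB
  edge (14,11)–(13,1): crosses AB
  → BLOCKED
Obstacle 4 [(2,16) (9,15) (11,23) (4,19)]:
  edge (2,16)–(9,15): clear
  edge (9,15)–(11,23): clear
  edge (11,23)–(4,19): clear
  edge (4,19)–(2,16): clear
  midpoint (13,8) outside
  → clear

BLOCKED by obstacle 3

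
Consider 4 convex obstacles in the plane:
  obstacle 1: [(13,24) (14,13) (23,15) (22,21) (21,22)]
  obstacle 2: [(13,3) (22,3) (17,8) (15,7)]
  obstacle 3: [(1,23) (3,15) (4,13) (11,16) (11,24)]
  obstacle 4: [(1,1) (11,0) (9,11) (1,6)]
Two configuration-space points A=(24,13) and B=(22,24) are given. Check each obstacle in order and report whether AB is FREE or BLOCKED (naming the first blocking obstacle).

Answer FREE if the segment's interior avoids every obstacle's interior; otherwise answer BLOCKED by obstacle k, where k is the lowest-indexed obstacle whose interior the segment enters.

FREE

Obstacle 1 [(13,24) (14,13) (23,15) (22,21) (21,22)]:
  edge (13,24)–(14,13): clear
  edge (14,13)–(23,15): clear
  edge (23,15)–(22,21): clear
  edge (22,21)–(21,22): clear
  edge (21,22)–(13,24): clear
  midpoint (23,37/2) outside
  → clear
Obstacle 2 [(13,3) (22,3) (17,8) (15,7)]:
  edge (13,3)–(22,3): clear
  edge (22,3)–(17,8): clear
  edge (17,8)–(15,7): clear
  edge (15,7)–(13,3): clear
  midpoint (23,37/2) outside
  → clear
Obstacle 3 [(1,23) (3,15) (4,13) (11,16) (11,24)]:
  edge (1,23)–(3,15): clear
  edge (3,15)–(4,13): clear
  edge (4,13)–(11,16): clear
  edge (11,16)–(11,24): clear
  edge (11,24)–(1,23): clear
  midpoint (23,37/2) outside
  → clear
Obstacle 4 [(1,1) (11,0) (9,11) (1,6)]:
  edge (1,1)–(11,0): clear
  edge (11,0)–(9,11): clear
  edge (9,11)–(1,6): clear
  edge (1,6)–(1,1): clear
  midpoint (23,37/2) outside
  → clear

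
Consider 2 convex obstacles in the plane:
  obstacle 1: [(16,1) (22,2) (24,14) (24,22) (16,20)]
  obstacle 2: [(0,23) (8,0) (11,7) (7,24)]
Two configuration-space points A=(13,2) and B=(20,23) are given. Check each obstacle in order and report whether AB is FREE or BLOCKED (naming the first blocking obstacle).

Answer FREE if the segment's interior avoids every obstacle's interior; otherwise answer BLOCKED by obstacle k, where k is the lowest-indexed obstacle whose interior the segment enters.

BLOCKED by obstacle 1

Obstacle 1 [(16,1) (22,2) (24,14) (24,22) (16,20)]:
  edge (16,1)–(22,2): clear
  edge (22,2)–(24,14): clear
  edge (24,14)–(24,22): clear
  edge (24,22)–(16,20): crosses AB
  edge (16,20)–(16,1): crosses AB
  → BLOCKED
Obstacle 2 [(0,23) (8,0) (11,7) (7,24)]:
  edge (0,23)–(8,0): clear
  edge (8,0)–(11,7): clear
  edge (11,7)–(7,24): clear
  edge (7,24)–(0,23): clear
  midpoint (33/2,25/2) outside
  → clear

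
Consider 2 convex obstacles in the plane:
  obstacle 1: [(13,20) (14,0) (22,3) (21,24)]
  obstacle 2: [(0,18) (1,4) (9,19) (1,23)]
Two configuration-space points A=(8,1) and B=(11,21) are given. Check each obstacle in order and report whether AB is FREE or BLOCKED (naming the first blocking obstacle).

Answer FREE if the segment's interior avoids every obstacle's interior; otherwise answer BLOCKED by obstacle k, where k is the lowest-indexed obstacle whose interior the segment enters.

Obstacle 1 [(13,20) (14,0) (22,3) (21,24)]:
  edge (13,20)–(14,0): clear
  edge (14,0)–(22,3): clear
  edge (22,3)–(21,24): clear
  edge (21,24)–(13,20): clear
  midpoint (19/2,11) outside
  → clear
Obstacle 2 [(0,18) (1,4) (9,19) (1,23)]:
  edge (0,18)–(1,4): clear
  edge (1,4)–(9,19): clear
  edge (9,19)–(1,23): clear
  edge (1,23)–(0,18): clear
  midpoint (19/2,11) outside
  → clear

FREE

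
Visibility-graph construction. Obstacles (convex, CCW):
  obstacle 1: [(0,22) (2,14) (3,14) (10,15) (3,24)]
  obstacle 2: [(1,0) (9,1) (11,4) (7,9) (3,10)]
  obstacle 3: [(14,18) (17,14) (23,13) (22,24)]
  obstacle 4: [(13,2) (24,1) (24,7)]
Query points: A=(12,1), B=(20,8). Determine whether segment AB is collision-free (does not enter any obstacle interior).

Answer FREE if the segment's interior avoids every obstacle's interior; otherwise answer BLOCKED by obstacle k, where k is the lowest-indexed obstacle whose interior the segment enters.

Obstacle 1 [(0,22) (2,14) (3,14) (10,15) (3,24)]:
  edge (0,22)–(2,14): clear
  edge (2,14)–(3,14): clear
  edge (3,14)–(10,15): clear
  edge (10,15)–(3,24): clear
  edge (3,24)–(0,22): clear
  midpoint (16,9/2) outside
  → clear
Obstacle 2 [(1,0) (9,1) (11,4) (7,9) (3,10)]:
  edge (1,0)–(9,1): clear
  edge (9,1)–(11,4): clear
  edge (11,4)–(7,9): clear
  edge (7,9)–(3,10): clear
  edge (3,10)–(1,0): clear
  midpoint (16,9/2) outside
  → clear
Obstacle 3 [(14,18) (17,14) (23,13) (22,24)]:
  edge (14,18)–(17,14): clear
  edge (17,14)–(23,13): clear
  edge (23,13)–(22,24): clear
  edge (22,24)–(14,18): clear
  midpoint (16,9/2) outside
  → clear
Obstacle 4 [(13,2) (24,1) (24,7)]:
  edge (13,2)–(24,1): crosses AB
  edge (24,1)–(24,7): clear
  edge (24,7)–(13,2): crosses AB
  → BLOCKED

BLOCKED by obstacle 4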